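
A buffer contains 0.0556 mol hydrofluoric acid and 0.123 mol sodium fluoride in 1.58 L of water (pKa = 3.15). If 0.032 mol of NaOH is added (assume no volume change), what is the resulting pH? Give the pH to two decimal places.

After neutralization: n(HF) = 0.0236 mol, n(F-) = 0.155 mol.
pH = pKa + log(n_F-/n_HF) = 3.15 + log(0.155/0.0236) = 3.15 + (+0.817)

pH = 3.97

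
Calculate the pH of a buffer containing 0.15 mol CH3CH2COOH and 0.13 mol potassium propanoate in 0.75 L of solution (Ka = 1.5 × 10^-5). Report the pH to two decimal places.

pKa = −log(1.5 × 10^-5) = 4.824
pH = pKa + log([A⁻]/[HA]) = 4.824 + log(0.13/0.15)
pH = 4.824 + (-0.062) = 4.76

pH = 4.76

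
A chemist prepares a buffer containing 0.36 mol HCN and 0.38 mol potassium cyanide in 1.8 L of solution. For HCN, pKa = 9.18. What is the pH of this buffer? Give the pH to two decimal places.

pH = 9.20

Using pH = pKa + log([base]/[acid]) with [base]/[acid] = 0.38/0.36:
pH = 9.18 + (+0.023) = 9.20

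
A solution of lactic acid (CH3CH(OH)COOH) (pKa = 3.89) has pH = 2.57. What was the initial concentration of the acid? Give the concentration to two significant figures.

C₀ = 5.9 × 10^-2 M

[H+] = 10^(-2.57) = 2.69 × 10^-3 M = x
Ka = 10^(−3.89) = 1.29 × 10^-4
Ka = x²/(C₀ − x) ⇒ C₀ = x + x²/Ka
C₀ = 2.69 × 10^-3 + (2.69 × 10^-3)²/(1.29 × 10^-4) = 5.88 × 10^-2 M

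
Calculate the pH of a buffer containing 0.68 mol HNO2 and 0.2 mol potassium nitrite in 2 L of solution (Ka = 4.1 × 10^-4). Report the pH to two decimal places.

pH = 2.86

pKa = −log(4.1 × 10^-4) = 3.387
Henderson–Hasselbalch: pH = pKa + log([NO2-]/[HNO2]) = 3.387 + log(0.2/0.68)
pH = 3.387 + (-0.531) = 2.86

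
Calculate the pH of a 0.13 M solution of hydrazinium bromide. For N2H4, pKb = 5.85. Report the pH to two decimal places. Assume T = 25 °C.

N2H5+ is the conjugate acid of the weak base N2H4.
Kb = 10^(−5.85) = 1.41 × 10^-6
Ka = Kw/Kb = 1.0×10^-14 / 1.41 × 10^-6 = 7.09 × 10^-9
From the ICE table, Ka = x²/(0.13 − x) = 7.09 × 10^-9.
Since Ka ≪ C₀, x ≈ √(Ka·C₀) = 3.04 × 10^-5 M.
Check: 0.023% ionized — well under 5%, approximation valid.
pH = −log(3.04 × 10^-5) = 4.52

pH = 4.52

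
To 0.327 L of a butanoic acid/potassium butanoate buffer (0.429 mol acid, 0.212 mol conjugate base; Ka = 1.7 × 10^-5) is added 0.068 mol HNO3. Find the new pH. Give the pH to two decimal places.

After neutralization: n(CH3(CH2)2COOH) = 0.497 mol, n(CH3(CH2)2COO-) = 0.144 mol.
pKa = −log(1.7 × 10^-5) = 4.770
pH = pKa + log([A⁻]/[HA]) = 4.770 + log(0.144/0.497) = 4.770 -0.538

pH = 4.23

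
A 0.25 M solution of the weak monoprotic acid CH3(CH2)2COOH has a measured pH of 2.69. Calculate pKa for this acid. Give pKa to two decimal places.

[H+] = 10^(-2.69) = 2.04 × 10^-3 M
At equilibrium [HA] = 0.25 − 2.04 × 10^-3 = 2.48 × 10^-1 M
Ka = [H+][A-]/[HA] = (2.04 × 10^-3)² / 2.48 × 10^-1 = 1.68 × 10^-5
pKa = -log(1.68 × 10^-5) = 4.77

pKa = 4.77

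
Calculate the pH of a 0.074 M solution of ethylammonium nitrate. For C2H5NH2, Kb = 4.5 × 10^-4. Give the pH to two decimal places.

C2H5NH3+ is the conjugate acid of the weak base C2H5NH2.
Ka = Kw/Kb = 1.0×10^-14 / 4.5 × 10^-4 = 2.22 × 10^-11
From the ICE table, Ka = [H+]²/(0.074 − [H+]) = 2.22 × 10^-11.
Since Ka ≪ C₀, [H+] ≈ √(Ka·C₀) = 1.28 × 10^-6 M.
Check: 0.0017% ionized — well under 5%, approximation valid.
pH = −log[H+] = −log(1.28 × 10^-6) = 5.89

pH = 5.89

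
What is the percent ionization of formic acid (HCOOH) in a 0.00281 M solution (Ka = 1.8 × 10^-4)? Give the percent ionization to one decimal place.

HCOOH ⇌ HCOO- + H+; let x = [H+] at equilibrium.
Solve x² + 0.00018x − 5.06e-07 = 0 → x = 6.27 × 10^-4 M
% ionization = x/C₀ × 100% = 6.27 × 10^-4/0.00281 × 100% = 22.3%

22.3%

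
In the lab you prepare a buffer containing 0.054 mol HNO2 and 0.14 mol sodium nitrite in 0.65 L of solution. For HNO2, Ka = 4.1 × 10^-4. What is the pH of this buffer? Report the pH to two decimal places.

pKa = −log(4.1 × 10^-4) = 3.387
Using pH = pKa + log([base]/[acid]) with [base]/[acid] = 0.14/0.054:
pH = 3.387 + (+0.414) = 3.80

pH = 3.80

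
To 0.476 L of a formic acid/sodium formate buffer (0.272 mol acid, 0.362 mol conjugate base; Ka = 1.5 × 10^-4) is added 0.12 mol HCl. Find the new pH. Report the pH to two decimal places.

After neutralization: n(HCOOH) = 0.392 mol, n(HCOO-) = 0.242 mol.
pKa = −log(1.5 × 10^-4) = 3.824
pH = pKa + log(n_HCOO-/n_HCOOH) = 3.824 + log(0.242/0.392) = 3.824 + (-0.209)

pH = 3.61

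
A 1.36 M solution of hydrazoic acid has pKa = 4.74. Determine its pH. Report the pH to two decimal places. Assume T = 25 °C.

pH = 2.30

HN3 ⇌ N3- + H+
Ka = 10^(−4.74) = 1.82 × 10^-5
Ka = x²/(1.36 − x) = 1.82 × 10^-5
Since Ka ≪ C₀, x ≈ √(Ka·C₀) = 4.98 × 10^-3 M.
Check: 0.37% ionized — well under 5%, approximation valid.
pH = −log[H+] = −log(4.98 × 10^-3) = 2.30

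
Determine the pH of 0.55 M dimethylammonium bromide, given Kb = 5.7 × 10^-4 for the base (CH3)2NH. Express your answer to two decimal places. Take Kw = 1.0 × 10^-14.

(CH3)2NH2+ is the conjugate acid of the weak base (CH3)2NH.
Ka = Kw/Kb = 1.0×10^-14 / 5.7 × 10^-4 = 1.75 × 10^-11
From the ICE table, Ka = x²/(0.55 − x) = 1.75 × 10^-11.
Since Ka ≪ C₀, x ≈ √(Ka·C₀) = 3.10 × 10^-6 M.
pH = −log[H+] = −log(3.10 × 10^-6) = 5.51

pH = 5.51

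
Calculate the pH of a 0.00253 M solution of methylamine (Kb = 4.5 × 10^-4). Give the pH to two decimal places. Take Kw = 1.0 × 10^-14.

CH3NH2 + H2O ⇌ CH3NH3+ + OH-
Let x = [OH-] at equilibrium. Kb = x²/(0.00253 − x).
x is not negligible relative to C₀; solve x² + 0.00045·x − 1.14e-06 = 0.
x = (−Kb + √(Kb² + 4·Kb·C₀))/2 = 8.65 × 10^-4 M
pOH = −log(8.65 × 10^-4) = 3.06; pH = 14.00 − 3.06 = 10.94

pH = 10.94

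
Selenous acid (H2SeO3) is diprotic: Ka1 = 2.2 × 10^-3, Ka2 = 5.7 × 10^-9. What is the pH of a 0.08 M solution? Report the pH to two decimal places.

pH = 1.91

Since Ka1 ≫ Ka2, the first ionization dominates [H+].
Ka1 = x²/(0.08 − x) = 2.2 × 10^-3
Solving the quadratic: x = (−Ka1 + √(Ka1² + 4·Ka1·C₀))/2 = 1.22 × 10^-2 M
pH = −log(1.22 × 10^-2) = 1.91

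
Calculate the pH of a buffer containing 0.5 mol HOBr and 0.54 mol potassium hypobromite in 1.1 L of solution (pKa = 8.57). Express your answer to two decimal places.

Using pH = pKa + log([base]/[acid]) with [base]/[acid] = 0.54/0.5:
pH = 8.57 + (+0.033) = 8.60

pH = 8.60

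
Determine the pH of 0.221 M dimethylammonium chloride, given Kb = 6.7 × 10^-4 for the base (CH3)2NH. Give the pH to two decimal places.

(CH3)2NH2+ is the conjugate acid of the weak base (CH3)2NH.
Ka = Kw/Kb = 1.0×10^-14 / 6.7 × 10^-4 = 1.49 × 10^-11
From the ICE table, Ka = [H+]²/(0.221 − [H+]) = 1.49 × 10^-11.
Neglecting [H+] in the denominator: [H+] = √(1.49 × 10^-11 × 0.221) = 1.81 × 10^-6 M
pH = −log[H+] = −log(1.81 × 10^-6) = 5.74

pH = 5.74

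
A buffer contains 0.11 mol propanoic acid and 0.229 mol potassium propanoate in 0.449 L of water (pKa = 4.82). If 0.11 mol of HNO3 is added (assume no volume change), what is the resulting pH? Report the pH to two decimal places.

pH = 4.55

Added H+ converts CH3CH2COO- to CH3CH2COOH: CH3CH2COOH → 0.22 mol, CH3CH2COO- → 0.119 mol.
pH = pKa + log(n_CH3CH2COO-/n_CH3CH2COOH) = 4.82 + log(0.119/0.22) = 4.82 + (-0.267)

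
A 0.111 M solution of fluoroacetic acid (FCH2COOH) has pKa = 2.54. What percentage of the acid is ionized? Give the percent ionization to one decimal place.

FCH2COOH ⇌ FCH2COO- + H+; let x = [H+] at equilibrium.
Ka = 10^(−2.54) = 2.88 × 10^-3
Ka = x²/(C₀ − x); solving the quadratic gives x = 1.65 × 10^-2 M.
Fraction ionized = 1.65 × 10^-2 / 0.111 = 0.1486 → 14.9%

14.9%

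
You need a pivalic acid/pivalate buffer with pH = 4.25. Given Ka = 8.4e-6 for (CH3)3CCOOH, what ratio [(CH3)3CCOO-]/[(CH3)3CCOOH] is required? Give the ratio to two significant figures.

ratio = 0.15

pKa = -log(8.4 × 10^-6) = 5.076
pH = pKa + log(r) ⇒ log(r) = 4.25 − 5.076 = -0.826
r = [(CH3)3CCOO-]/[(CH3)3CCOOH] = 10^(-0.826) = 0.149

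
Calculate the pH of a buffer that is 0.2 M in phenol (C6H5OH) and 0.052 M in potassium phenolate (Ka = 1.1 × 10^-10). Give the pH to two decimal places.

pH = 9.37

pKa = −log(1.1 × 10^-10) = 9.959
pH = pKa + log([A⁻]/[HA]) = 9.959 + log(0.052/0.2)
pH = 9.959 + (-0.585) = 9.37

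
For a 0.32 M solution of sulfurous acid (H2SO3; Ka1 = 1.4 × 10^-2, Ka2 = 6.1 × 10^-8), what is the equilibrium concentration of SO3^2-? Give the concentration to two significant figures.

First ionization gives [H+] ≈ [HSO3-] = 6.03 × 10^-2 M.
Second step: Ka2 = [H+][SO3^2-]/[HSO3-] ≈ [SO3^2-] (since [H+] ≈ [HSO3-]).
So [SO3^2-] ≈ Ka2.

6.1 × 10^-8 M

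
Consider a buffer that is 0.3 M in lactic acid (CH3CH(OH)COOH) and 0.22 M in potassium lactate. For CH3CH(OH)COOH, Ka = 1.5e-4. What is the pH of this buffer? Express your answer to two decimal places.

pKa = −log(1.5 × 10^-4) = 3.824
Using pH = pKa + log([base]/[acid]) with [base]/[acid] = 0.22/0.3:
pH = 3.824 + (-0.135) = 3.69

pH = 3.69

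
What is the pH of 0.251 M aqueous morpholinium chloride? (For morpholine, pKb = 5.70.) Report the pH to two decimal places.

C4H8ONH2+ is the conjugate acid of the weak base C4H8ONH.
Kb = 10^(−5.70) = 2.00 × 10^-6
Ka = Kw/Kb = 1.0×10^-14 / 2.00 × 10^-6 = 5.00 × 10^-9
Let x = [H+] at equilibrium. Ka = x²/(0.251 − x).
Since Ka ≪ C₀, x ≈ √(Ka·C₀) = 3.54 × 10^-5 M.
pH = −log(3.54 × 10^-5) = 4.45

pH = 4.45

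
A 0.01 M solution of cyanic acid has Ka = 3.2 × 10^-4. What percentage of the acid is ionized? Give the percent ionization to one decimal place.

16.4%

HOCN ⇌ OCN- + H+; let x = [H+] at equilibrium.
Solve x² + 0.00032x − 3.2e-06 = 0 → x = 1.64 × 10^-3 M
% ionization = x/C₀ × 100% = 1.64 × 10^-3/0.01 × 100% = 16.4%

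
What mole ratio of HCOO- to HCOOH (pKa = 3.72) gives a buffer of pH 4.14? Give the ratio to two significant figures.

pH = pKa + log(r) ⇒ log(r) = 4.14 − 3.72 = +0.42
r = [HCOO-]/[HCOOH] = 10^(+0.42) = 2.63

ratio = 2.6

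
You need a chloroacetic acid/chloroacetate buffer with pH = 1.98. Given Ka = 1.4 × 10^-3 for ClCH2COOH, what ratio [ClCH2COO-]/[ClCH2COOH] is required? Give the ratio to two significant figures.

ratio = 0.13

pKa = -log(1.4 × 10^-3) = 2.854
pH = pKa + log(r) ⇒ log(r) = 1.98 − 2.854 = -0.874
r = [ClCH2COO-]/[ClCH2COOH] = 10^(-0.874) = 0.134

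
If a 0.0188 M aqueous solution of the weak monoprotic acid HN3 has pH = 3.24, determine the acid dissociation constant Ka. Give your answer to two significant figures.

Ka = 1.8 × 10^-5

[H+] = 10^(-3.24) = 5.75 × 10^-4 M
At equilibrium [HA] = 0.0188 − 5.75 × 10^-4 = 1.82 × 10^-2 M
Ka = [H+][A-]/[HA] = (5.75 × 10^-4)² / 1.82 × 10^-2 = 1.8 × 10^-5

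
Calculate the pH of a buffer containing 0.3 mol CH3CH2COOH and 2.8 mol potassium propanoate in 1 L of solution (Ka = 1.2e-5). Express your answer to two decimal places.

pKa = −log(1.2 × 10^-5) = 4.921
Henderson–Hasselbalch: pH = pKa + log([CH3CH2COO-]/[CH3CH2COOH]) = 4.921 + log(2.8/0.3)
pH = 4.921 + (+0.970) = 5.89

pH = 5.89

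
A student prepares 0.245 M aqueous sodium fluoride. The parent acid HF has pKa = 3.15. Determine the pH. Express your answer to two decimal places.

F- is the conjugate base of the weak acid HF.
Ka = 10^(−3.15) = 7.08 × 10^-4
Kb = Kw/Ka = 1.0×10^-14 / 7.08 × 10^-4 = 1.41 × 10^-11
From the ICE table, Kb = x²/(0.245 − x) = 1.41 × 10^-11.
Since Kb ≪ C₀, x ≈ √(Kb·C₀) = 1.86 × 10^-6 M.
Check: 0.00076% ionized — well under 5%, approximation valid.
pOH = 5.73, so pH = 14.00 − pOH = 8.27

pH = 8.27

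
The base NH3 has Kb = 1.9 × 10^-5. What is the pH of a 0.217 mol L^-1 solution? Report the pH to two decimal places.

NH3 + H2O ⇌ NH4+ + OH-
From the ICE table, Kb = [OH-]²/(0.217 − [OH-]) = 1.9 × 10^-5.
Assume [OH-] ≪ 0.217: [OH-] ≈ √(1.9 × 10^-5 × 0.217) = 2.03 × 10^-3 M
pOH = 2.69, so pH = 14.00 − pOH = 11.31

pH = 11.31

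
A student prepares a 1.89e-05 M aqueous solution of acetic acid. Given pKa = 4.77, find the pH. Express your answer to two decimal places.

CH3COOH ⇌ CH3COO- + H+
Ka = 10^(−4.77) = 1.70 × 10^-5
Let x = [H+] at equilibrium. Ka = x²/(1.89e-05 − x).
The 5% rule fails; solving x² + Ka·x − Ka·C₀ = 0 exactly:
x = [−1.7e-05 + √(1.7e-05² + 1.29e-09)]/2 = 1.13 × 10^-5 M
pH = −log(1.13 × 10^-5) = 4.95

pH = 4.95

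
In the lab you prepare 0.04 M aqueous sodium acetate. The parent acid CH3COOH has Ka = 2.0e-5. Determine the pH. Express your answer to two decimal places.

CH3COO- is the conjugate base of the weak acid CH3COOH.
Kb = Kw/Ka = 1.0×10^-14 / 2.0 × 10^-5 = 5.00 × 10^-10
Kb = x²/(0.04 − x) = 5.00 × 10^-10
Neglecting x in the denominator: x = √(5.00 × 10^-10 × 0.04) = 4.47 × 10^-6 M
pOH = −log(4.47 × 10^-6) = 5.35; pH = 14.00 − 5.35 = 8.65

pH = 8.65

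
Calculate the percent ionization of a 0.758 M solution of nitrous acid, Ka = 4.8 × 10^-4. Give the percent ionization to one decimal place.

HNO2 ⇌ NO2- + H+; let x = [H+] at equilibrium.
x ≈ √(Ka·C₀) = √(4.8 × 10^-4 × 0.758) = 1.91 × 10^-2 M
Fraction ionized = 1.91 × 10^-2 / 0.758 = 0.0252 → 2.5%

2.5%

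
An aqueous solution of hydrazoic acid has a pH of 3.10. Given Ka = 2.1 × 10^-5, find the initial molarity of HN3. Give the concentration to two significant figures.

[H+] = 10^(-3.10) = 7.94 × 10^-4 M = x
Ka = x²/(C₀ − x) ⇒ C₀ = x + x²/Ka
C₀ = 7.94 × 10^-4 + (7.94 × 10^-4)²/(2.1 × 10^-5) = 3.08 × 10^-2 M

C₀ = 3.1 × 10^-2 M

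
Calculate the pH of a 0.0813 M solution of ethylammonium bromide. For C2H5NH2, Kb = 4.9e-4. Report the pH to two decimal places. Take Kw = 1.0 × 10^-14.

pH = 5.89

C2H5NH3+ is the conjugate acid of the weak base C2H5NH2.
Ka = Kw/Kb = 1.0×10^-14 / 4.9 × 10^-4 = 2.04 × 10^-11
Let x = [H+] at equilibrium. Ka = x²/(0.0813 − x).
Assume x ≪ 0.0813: x ≈ √(2.04 × 10^-11 × 0.0813) = 1.29 × 10^-6 M
(x/C₀ = 0.0016% < 5%, so the approximation holds.)
pH = −log(1.29 × 10^-6) = 5.89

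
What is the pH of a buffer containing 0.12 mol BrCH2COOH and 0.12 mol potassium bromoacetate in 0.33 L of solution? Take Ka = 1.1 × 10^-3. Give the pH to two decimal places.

pH = 2.96

pKa = −log(1.1 × 10^-3) = 2.959
Henderson–Hasselbalch: pH = pKa + log([BrCH2COO-]/[BrCH2COOH]) = 2.959 + log(0.12/0.12)
pH = 2.959 + (+0.000) = 2.96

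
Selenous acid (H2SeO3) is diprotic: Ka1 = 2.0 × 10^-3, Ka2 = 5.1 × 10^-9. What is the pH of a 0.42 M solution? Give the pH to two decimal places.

pH = 1.55

Since Ka1 ≫ Ka2, the first ionization dominates [H+].
Ka1 = x²/(0.42 − x) = 2.0 × 10^-3
Solving the quadratic: x = (−Ka1 + √(Ka1² + 4·Ka1·C₀))/2 = 2.80 × 10^-2 M
pH = −log(2.80 × 10^-2) = 1.55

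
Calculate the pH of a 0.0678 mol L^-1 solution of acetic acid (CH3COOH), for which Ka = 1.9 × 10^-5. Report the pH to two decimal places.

CH3COOH ⇌ CH3COO- + H+
From the ICE table, Ka = x²/(0.0678 − x) = 1.9 × 10^-5.
Since Ka ≪ C₀, x ≈ √(Ka·C₀) = 1.13 × 10^-3 M.
Check: 1.7% ionized — well under 5%, approximation valid.
pH = −log(1.13 × 10^-3) = 2.95

pH = 2.95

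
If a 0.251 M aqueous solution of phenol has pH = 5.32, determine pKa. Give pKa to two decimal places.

[H+] = 10^(-5.32) = 4.79 × 10^-6 M
At equilibrium [HA] = 0.251 − 4.79 × 10^-6 = 2.51 × 10^-1 M
Ka = [H+][A-]/[HA] = (4.79 × 10^-6)² / 2.51 × 10^-1 = 9.14 × 10^-11
pKa = -log(9.14 × 10^-11) = 10.04

pKa = 10.04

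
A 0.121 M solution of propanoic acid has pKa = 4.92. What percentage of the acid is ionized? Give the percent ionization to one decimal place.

CH3CH2COOH ⇌ CH3CH2COO- + H+; let x = [H+] at equilibrium.
Ka = 10^(−4.92) = 1.20 × 10^-5
x ≈ √(Ka·C₀) = √(1.20 × 10^-5 × 0.121) = 1.20 × 10^-3 M
Fraction ionized = 1.20 × 10^-3 / 0.121 = 0.0099 → 1.0%

1.0%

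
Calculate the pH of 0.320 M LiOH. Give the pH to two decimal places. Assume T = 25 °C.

LiOH is a strong base; [OH-] = 0.32 M.
pOH = -log(0.32) = 0.49
pH = 14.00 - 0.49 = 13.51

pH = 13.51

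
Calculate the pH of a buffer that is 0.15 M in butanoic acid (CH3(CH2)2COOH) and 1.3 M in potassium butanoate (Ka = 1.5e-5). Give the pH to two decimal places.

pKa = −log(1.5 × 10^-5) = 4.824
pH = pKa + log([A⁻]/[HA]) = 4.824 + log(1.3/0.15)
pH = 4.824 + (+0.938) = 5.76

pH = 5.76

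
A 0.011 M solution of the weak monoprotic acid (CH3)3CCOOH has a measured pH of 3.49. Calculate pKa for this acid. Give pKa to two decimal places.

pKa = 5.01

[H+] = 10^(-3.49) = 3.24 × 10^-4 M
At equilibrium [HA] = 0.011 − 3.24 × 10^-4 = 1.07 × 10^-2 M
Ka = [H+][A-]/[HA] = (3.24 × 10^-4)² / 1.07 × 10^-2 = 9.81 × 10^-6
pKa = -log(9.81 × 10^-6) = 5.01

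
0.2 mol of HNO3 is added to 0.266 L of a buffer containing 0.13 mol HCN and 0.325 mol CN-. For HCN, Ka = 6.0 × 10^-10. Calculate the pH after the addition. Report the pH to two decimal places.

pH = 8.80

Added H+ converts CN- to HCN: HCN → 0.33 mol, CN- → 0.125 mol.
pKa = −log(6.0 × 10^-10) = 9.222
Henderson–Hasselbalch with mole ratio 0.125/0.33: pH = 9.222 + (-0.422)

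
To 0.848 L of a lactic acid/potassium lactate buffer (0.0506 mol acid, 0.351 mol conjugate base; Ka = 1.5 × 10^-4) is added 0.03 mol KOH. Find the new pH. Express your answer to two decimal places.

pH = 5.09

OH- converts CH3CH(OH)COOH to CH3CH(OH)COO-: CH3CH(OH)COOH → 0.0206 mol, CH3CH(OH)COO- → 0.381 mol.
pKa = −log(1.5 × 10^-4) = 3.824
pH = pKa + log(n_CH3CH(OH)COO-/n_CH3CH(OH)COOH) = 3.824 + log(0.381/0.0206) = 3.824 + (+1.267)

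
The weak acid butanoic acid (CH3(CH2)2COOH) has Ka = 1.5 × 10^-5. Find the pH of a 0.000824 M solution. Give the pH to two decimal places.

CH3(CH2)2COOH ⇌ CH3(CH2)2COO- + H+
From the ICE table, Ka = [H+]²/(0.000824 − [H+]) = 1.5 × 10^-5.
Here C₀/Ka ≈ 54.9, so the small-[H+] approximation fails. Use the quadratic:
[H+] = [−1.5e-05 + √(1.5e-05² + 4.94e-08)]/2 = 1.04 × 10^-4 M
pH = −log(1.04 × 10^-4) = 3.98

pH = 3.98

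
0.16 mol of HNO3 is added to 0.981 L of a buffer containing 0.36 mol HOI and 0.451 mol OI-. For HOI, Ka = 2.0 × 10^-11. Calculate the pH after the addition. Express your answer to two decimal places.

Added H+ converts OI- to HOI: HOI → 0.52 mol, OI- → 0.291 mol.
pKa = −log(2.0 × 10^-11) = 10.699
pH = pKa + log(n_OI-/n_HOI) = 10.699 + log(0.291/0.52) = 10.699 + (-0.252)

pH = 10.45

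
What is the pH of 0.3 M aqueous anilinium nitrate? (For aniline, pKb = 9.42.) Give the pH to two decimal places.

C6H5NH3+ is the conjugate acid of the weak base C6H5NH2.
Kb = 10^(−9.42) = 3.80 × 10^-10
Ka = Kw/Kb = 1.0×10^-14 / 3.80 × 10^-10 = 2.63 × 10^-5
Ka = x²/(0.3 − x) = 2.63 × 10^-5
Since Ka ≪ C₀, x ≈ √(Ka·C₀) = 2.81 × 10^-3 M.
Check: 0.94% ionized — well under 5%, approximation valid.
pH = −log(2.81 × 10^-3) = 2.55

pH = 2.55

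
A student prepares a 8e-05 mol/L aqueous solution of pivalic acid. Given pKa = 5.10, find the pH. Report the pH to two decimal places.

(CH3)3CCOOH ⇌ (CH3)3CCOO- + H+
Ka = 10^(−5.10) = 7.94 × 10^-6
From the ICE table, Ka = [H+]²/(8e-05 − [H+]) = 7.94 × 10^-6.
Here C₀/Ka ≈ 10.1, so the small-[H+] approximation fails. Use the quadratic:
[H+] = (−Ka + √(Ka² + 4·Ka·C₀))/2 = 2.15 × 10^-5 M
pH = −log(2.15 × 10^-5) = 4.67

pH = 4.67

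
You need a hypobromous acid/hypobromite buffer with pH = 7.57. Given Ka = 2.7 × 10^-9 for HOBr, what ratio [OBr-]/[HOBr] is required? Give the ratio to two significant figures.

pKa = -log(2.7 × 10^-9) = 8.569
pH = pKa + log(r) ⇒ log(r) = 7.57 − 8.569 = -0.999
r = [OBr-]/[HOBr] = 10^(-0.999) = 0.1

ratio = 0.10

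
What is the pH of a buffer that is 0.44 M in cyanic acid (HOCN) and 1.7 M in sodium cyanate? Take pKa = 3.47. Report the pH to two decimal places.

pH = pKa + log([A⁻]/[HA]) = 3.47 + log(1.7/0.44)
pH = 3.47 + (+0.587) = 4.06

pH = 4.06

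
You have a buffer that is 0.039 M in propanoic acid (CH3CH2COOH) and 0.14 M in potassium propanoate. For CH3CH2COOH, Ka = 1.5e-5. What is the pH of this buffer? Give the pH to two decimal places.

pH = 5.38

pKa = −log(1.5 × 10^-5) = 4.824
pH = pKa + log([A⁻]/[HA]) = 4.824 + log(0.14/0.039)
pH = 4.824 + (+0.555) = 5.38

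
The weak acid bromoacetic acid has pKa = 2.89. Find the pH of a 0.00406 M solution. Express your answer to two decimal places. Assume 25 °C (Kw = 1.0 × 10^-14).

pH = 2.76

BrCH2COOH ⇌ BrCH2COO- + H+
Ka = 10^(−2.89) = 1.29 × 10^-3
From the ICE table, Ka = x²/(0.00406 − x) = 1.29 × 10^-3.
x is not negligible relative to C₀; solve x² + 0.00129·x − 5.24e-06 = 0.
x = [−0.00129 + √(0.00129² + 2.09e-05)]/2 = 1.73 × 10^-3 M
pH = −log[H+] = −log(1.73 × 10^-3) = 2.76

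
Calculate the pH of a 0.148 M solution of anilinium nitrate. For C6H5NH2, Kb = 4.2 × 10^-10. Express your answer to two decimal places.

C6H5NH3+ is the conjugate acid of the weak base C6H5NH2.
Ka = Kw/Kb = 1.0×10^-14 / 4.2 × 10^-10 = 2.38 × 10^-5
From the ICE table, Ka = x²/(0.148 − x) = 2.38 × 10^-5.
Assume x ≪ 0.148: x ≈ √(2.38 × 10^-5 × 0.148) = 1.88 × 10^-3 M
Check: 1.3% ionized — well under 5%, approximation valid.
pH = −log[H+] = −log(1.88 × 10^-3) = 2.73

pH = 2.73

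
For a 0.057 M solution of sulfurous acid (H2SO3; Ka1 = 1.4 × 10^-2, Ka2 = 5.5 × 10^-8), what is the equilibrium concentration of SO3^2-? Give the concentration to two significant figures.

First ionization gives [H+] ≈ [HSO3-] = 2.21 × 10^-2 M.
Second step: Ka2 = [H+][SO3^2-]/[HSO3-] ≈ [SO3^2-] (since [H+] ≈ [HSO3-]).
So [SO3^2-] ≈ Ka2.

5.5 × 10^-8 M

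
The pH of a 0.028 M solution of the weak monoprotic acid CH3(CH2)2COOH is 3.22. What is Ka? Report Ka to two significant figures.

Ka = 1.3 × 10^-5

[H+] = 10^(-3.22) = 6.03 × 10^-4 M
At equilibrium [HA] = 0.028 − 6.03 × 10^-4 = 2.74 × 10^-2 M
Ka = [H+][A-]/[HA] = (6.03 × 10^-4)² / 2.74 × 10^-2 = 1.3 × 10^-5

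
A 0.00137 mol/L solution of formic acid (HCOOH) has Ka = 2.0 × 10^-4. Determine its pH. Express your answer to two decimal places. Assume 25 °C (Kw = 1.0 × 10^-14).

pH = 3.36

HCOOH ⇌ HCOO- + H+
Ka = [H+]²/(0.00137 − [H+]) = 2.0 × 10^-4
The 5% rule fails; solving [H+]² + Ka·[H+] − Ka·C₀ = 0 exactly:
[H+] = [−0.0002 + √(0.0002² + 1.1e-06)]/2 = 4.33 × 10^-4 M
pH = −log[H+] = −log(4.33 × 10^-4) = 3.36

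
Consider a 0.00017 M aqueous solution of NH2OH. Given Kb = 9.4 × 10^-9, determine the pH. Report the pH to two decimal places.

NH2OH + H2O ⇌ NH3OH+ + OH-
Kb = [OH-]²/(0.00017 − [OH-]) = 9.4 × 10^-9
Assume [OH-] ≪ 0.00017: [OH-] ≈ √(9.4 × 10^-9 × 0.00017) = 1.26 × 10^-6 M
([OH-]/C₀ = 0.74% < 5%, so the approximation holds.)
pOH = 5.90, so pH = 14.00 − pOH = 8.10

pH = 8.10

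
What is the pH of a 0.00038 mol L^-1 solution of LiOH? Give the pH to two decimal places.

LiOH is a strong base; [OH-] = 0.00038 M.
pOH = -log(0.00038) = 3.42
pH = 14.00 - 3.42 = 10.58

pH = 10.58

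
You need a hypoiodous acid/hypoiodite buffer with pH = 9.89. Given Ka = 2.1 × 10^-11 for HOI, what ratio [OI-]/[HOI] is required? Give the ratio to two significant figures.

pKa = -log(2.1 × 10^-11) = 10.678
pH = pKa + log(r) ⇒ log(r) = 9.89 − 10.678 = -0.788
r = [OI-]/[HOI] = 10^(-0.788) = 0.163

ratio = 0.16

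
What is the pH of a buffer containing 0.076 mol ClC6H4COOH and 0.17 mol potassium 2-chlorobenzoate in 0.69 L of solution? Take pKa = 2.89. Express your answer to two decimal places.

pH = 3.24

pH = pKa + log([A⁻]/[HA]) = 2.89 + log(0.17/0.076)
pH = 2.89 + (+0.350) = 3.24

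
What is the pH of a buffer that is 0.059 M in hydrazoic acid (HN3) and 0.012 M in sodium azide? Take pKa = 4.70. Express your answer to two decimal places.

Henderson–Hasselbalch: pH = pKa + log([N3-]/[HN3]) = 4.70 + log(0.012/0.059)
pH = 4.70 + (-0.692) = 4.01

pH = 4.01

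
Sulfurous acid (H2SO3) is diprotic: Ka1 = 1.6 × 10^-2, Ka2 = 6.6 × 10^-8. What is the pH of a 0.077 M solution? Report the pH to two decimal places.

pH = 1.55

Since Ka1 ≫ Ka2, the first ionization dominates [H+].
Ka1 = x²/(0.077 − x) = 1.6 × 10^-2
Solving the quadratic: x = (−Ka1 + √(Ka1² + 4·Ka1·C₀))/2 = 2.80 × 10^-2 M
pH = −log(2.80 × 10^-2) = 1.55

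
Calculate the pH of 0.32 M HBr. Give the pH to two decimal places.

HBr is a strong acid and dissociates completely, so [H+] = 0.32 M.
pH = -log(0.32) = 0.49

pH = 0.49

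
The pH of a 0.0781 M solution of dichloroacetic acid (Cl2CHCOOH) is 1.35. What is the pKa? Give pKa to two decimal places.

[H+] = 10^(-1.35) = 4.47 × 10^-2 M
At equilibrium [HA] = 0.0781 − 4.47 × 10^-2 = 3.34 × 10^-2 M
Ka = [H+][A-]/[HA] = (4.47 × 10^-2)² / 3.34 × 10^-2 = 5.98 × 10^-2
pKa = -log(5.98 × 10^-2) = 1.22

pKa = 1.22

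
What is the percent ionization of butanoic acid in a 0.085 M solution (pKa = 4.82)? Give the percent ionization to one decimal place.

1.3%

CH3(CH2)2COOH ⇌ CH3(CH2)2COO- + H+; let x = [H+] at equilibrium.
Ka = 10^(−4.82) = 1.51 × 10^-5
x ≈ √(Ka·C₀) = √(1.51 × 10^-5 × 0.085) = 1.13 × 10^-3 M
% ionization = x/C₀ × 100% = 1.13 × 10^-3/0.085 × 100% = 1.3%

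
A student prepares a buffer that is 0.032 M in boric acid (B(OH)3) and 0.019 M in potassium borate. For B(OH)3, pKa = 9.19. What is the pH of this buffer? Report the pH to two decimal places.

Henderson–Hasselbalch: pH = pKa + log([B(OH)4-]/[B(OH)3]) = 9.19 + log(0.019/0.032)
pH = 9.19 + (-0.226) = 8.96

pH = 8.96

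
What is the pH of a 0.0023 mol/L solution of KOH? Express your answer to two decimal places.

pH = 11.36

KOH is a strong base; [OH-] = 0.0023 M.
pOH = -log(0.0023) = 2.64
pH = 14.00 - 2.64 = 11.36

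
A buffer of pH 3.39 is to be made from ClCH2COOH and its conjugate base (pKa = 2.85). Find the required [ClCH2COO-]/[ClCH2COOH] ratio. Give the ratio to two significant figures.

pH = pKa + log(r) ⇒ log(r) = 3.39 − 2.85 = +0.54
r = [ClCH2COO-]/[ClCH2COOH] = 10^(+0.54) = 3.47

ratio = 3.5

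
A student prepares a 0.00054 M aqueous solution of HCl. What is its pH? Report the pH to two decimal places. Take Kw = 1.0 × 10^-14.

pH = 3.27

HCl is a strong acid and dissociates completely, so [H+] = 0.00054 M.
pH = -log(0.00054) = 3.27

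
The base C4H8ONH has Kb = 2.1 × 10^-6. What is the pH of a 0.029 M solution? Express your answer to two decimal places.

C4H8ONH + H2O ⇌ C4H8ONH2+ + OH-
From the ICE table, Kb = [OH-]²/(0.029 − [OH-]) = 2.1 × 10^-6.
Since Kb ≪ C₀, [OH-] ≈ √(Kb·C₀) = 2.47 × 10^-4 M.
pOH = 3.61, so pH = 14.00 − pOH = 10.39

pH = 10.39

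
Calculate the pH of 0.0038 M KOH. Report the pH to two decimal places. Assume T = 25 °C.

pH = 11.58

KOH is a strong base; [OH-] = 0.0038 M.
pOH = -log(0.0038) = 2.42
pH = 14.00 - 2.42 = 11.58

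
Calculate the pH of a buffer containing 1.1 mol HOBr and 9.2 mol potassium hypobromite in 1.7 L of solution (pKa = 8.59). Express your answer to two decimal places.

pH = pKa + log([A⁻]/[HA]) = 8.59 + log(9.2/1.1)
pH = 8.59 + (+0.922) = 9.51

pH = 9.51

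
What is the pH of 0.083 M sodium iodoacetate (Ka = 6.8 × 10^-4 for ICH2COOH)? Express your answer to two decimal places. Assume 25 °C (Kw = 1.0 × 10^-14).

pH = 8.04

ICH2COO- is the conjugate base of the weak acid ICH2COOH.
Kb = Kw/Ka = 1.0×10^-14 / 6.8 × 10^-4 = 1.47 × 10^-11
From the ICE table, Kb = [OH-]²/(0.083 − [OH-]) = 1.47 × 10^-11.
Since Kb ≪ C₀, [OH-] ≈ √(Kb·C₀) = 1.10 × 10^-6 M.
([OH-]/C₀ = 0.0013% < 5%, so the approximation holds.)
pOH = 5.96, so pH = 14.00 − pOH = 8.04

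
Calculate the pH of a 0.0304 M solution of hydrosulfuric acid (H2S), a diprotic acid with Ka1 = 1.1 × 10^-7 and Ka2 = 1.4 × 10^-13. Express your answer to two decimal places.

Since Ka1 ≫ Ka2, the first ionization dominates [H+].
Ka1 = x²/(0.0304 − x) = 1.1 × 10^-7
x ≈ √(1.1 × 10^-7 × 0.0304) = 5.78 × 10^-5 M
pH = −log(5.78 × 10^-5) = 4.24

pH = 4.24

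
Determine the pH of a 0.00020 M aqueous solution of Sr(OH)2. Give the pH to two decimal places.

pH = 10.60

Sr(OH)2 is a strong base (each formula unit releases 2 OH-); [OH-] = 0.0004 M.
pOH = -log(0.0004) = 3.40
pH = 14.00 - 3.40 = 10.60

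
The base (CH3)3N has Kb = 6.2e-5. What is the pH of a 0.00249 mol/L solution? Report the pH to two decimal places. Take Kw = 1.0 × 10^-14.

(CH3)3N + H2O ⇌ (CH3)3NH+ + OH-
Let x = [OH-] at equilibrium. Kb = x²/(0.00249 − x).
Here C₀/Kb ≈ 40.2, so the small-x approximation fails. Use the quadratic:
x = [−6.2e-05 + √(6.2e-05² + 6.18e-07)]/2 = 3.63 × 10^-4 M
pOH = −log(3.63 × 10^-4) = 3.44; pH = 14.00 − 3.44 = 10.56

pH = 10.56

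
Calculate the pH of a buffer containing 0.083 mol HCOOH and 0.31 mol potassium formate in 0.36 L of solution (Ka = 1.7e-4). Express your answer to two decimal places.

pH = 4.34

pKa = −log(1.7 × 10^-4) = 3.770
pH = pKa + log([A⁻]/[HA]) = 3.770 + log(0.31/0.083)
pH = 3.770 + (+0.572) = 4.34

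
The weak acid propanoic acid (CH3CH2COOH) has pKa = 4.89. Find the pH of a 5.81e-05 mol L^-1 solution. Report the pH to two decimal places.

pH = 4.66

CH3CH2COOH ⇌ CH3CH2COO- + H+
Ka = 10^(−4.89) = 1.29 × 10^-5
Ka = x²/(5.81e-05 − x) = 1.29 × 10^-5
The 5% rule fails; solving x² + Ka·x − Ka·C₀ = 0 exactly:
x = [−1.29e-05 + √(1.29e-05² + 3e-09)]/2 = 2.17 × 10^-5 M
pH = −log(2.17 × 10^-5) = 4.66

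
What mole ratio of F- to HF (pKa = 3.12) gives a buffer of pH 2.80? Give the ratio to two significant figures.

ratio = 0.48

pH = pKa + log(r) ⇒ log(r) = 2.80 − 3.12 = -0.32
r = [F-]/[HF] = 10^(-0.32) = 0.479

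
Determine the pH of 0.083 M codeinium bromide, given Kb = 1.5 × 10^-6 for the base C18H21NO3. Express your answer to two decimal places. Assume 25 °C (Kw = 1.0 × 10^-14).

C18H22NO3+ is the conjugate acid of the weak base C18H21NO3.
Ka = Kw/Kb = 1.0×10^-14 / 1.5 × 10^-6 = 6.67 × 10^-9
Ka = x²/(0.083 − x) = 6.67 × 10^-9
Since Ka ≪ C₀, x ≈ √(Ka·C₀) = 2.35 × 10^-5 M.
(x/C₀ = 0.028% < 5%, so the approximation holds.)
pH = −log(2.35 × 10^-5) = 4.63

pH = 4.63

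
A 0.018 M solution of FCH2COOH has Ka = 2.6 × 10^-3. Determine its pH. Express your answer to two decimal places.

FCH2COOH ⇌ FCH2COO- + H+
Ka = [H+]²/(0.018 − [H+]) = 2.6 × 10^-3
[H+] is not negligible relative to C₀; solve [H+]² + 0.0026·[H+] − 4.68e-05 = 0.
[H+] = (−Ka + √(Ka² + 4·Ka·C₀))/2 = 5.66 × 10^-3 M
pH = −log[H+] = −log(5.66 × 10^-3) = 2.25

pH = 2.25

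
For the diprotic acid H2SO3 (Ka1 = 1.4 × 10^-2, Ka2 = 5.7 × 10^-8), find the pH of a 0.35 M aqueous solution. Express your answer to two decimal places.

pH = 1.20

Ka1 ≫ Ka2, so treat the first dissociation as the only significant source of H+.
Ka1 = x²/(0.35 − x) = 1.4 × 10^-2
Solving the quadratic: x = (−Ka1 + √(Ka1² + 4·Ka1·C₀))/2 = 6.33 × 10^-2 M
pH = −log(6.33 × 10^-2) = 1.20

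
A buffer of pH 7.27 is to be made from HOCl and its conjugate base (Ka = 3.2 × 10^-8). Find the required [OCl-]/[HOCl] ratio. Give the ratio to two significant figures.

ratio = 0.60

pKa = -log(3.2 × 10^-8) = 7.495
pH = pKa + log(r) ⇒ log(r) = 7.27 − 7.495 = -0.225
r = [OCl-]/[HOCl] = 10^(-0.225) = 0.596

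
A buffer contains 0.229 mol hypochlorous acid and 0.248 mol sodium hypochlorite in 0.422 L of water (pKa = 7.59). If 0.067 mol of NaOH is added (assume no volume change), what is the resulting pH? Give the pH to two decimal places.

pH = 7.88

OH- converts HOCl to OCl-: HOCl → 0.162 mol, OCl- → 0.315 mol.
Henderson–Hasselbalch with mole ratio 0.315/0.162: pH = 7.59 + (+0.289)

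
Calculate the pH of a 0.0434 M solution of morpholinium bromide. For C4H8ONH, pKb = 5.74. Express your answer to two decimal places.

pH = 4.81

C4H8ONH2+ is the conjugate acid of the weak base C4H8ONH.
Kb = 10^(−5.74) = 1.82 × 10^-6
Ka = Kw/Kb = 1.0×10^-14 / 1.82 × 10^-6 = 5.49 × 10^-9
Let x = [H+] at equilibrium. Ka = x²/(0.0434 − x).
Assume x ≪ 0.0434: x ≈ √(5.49 × 10^-9 × 0.0434) = 1.54 × 10^-5 M
Check: 0.036% ionized — well under 5%, approximation valid.
pH = −log(1.54 × 10^-5) = 4.81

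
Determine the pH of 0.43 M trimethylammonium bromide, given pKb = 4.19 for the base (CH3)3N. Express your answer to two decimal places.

pH = 5.09

(CH3)3NH+ is the conjugate acid of the weak base (CH3)3N.
Kb = 10^(−4.19) = 6.46 × 10^-5
Ka = Kw/Kb = 1.0×10^-14 / 6.46 × 10^-5 = 1.55 × 10^-10
Ka = [H+]²/(0.43 − [H+]) = 1.55 × 10^-10
Assume [H+] ≪ 0.43: [H+] ≈ √(1.55 × 10^-10 × 0.43) = 8.16 × 10^-6 M
Check: 0.0019% ionized — well under 5%, approximation valid.
pH = −log[H+] = −log(8.16 × 10^-6) = 5.09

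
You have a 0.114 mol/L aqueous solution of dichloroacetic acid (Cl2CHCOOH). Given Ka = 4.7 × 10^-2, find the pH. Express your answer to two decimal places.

Cl2CHCOOH ⇌ Cl2CHCOO- + H+
Ka = x²/(0.114 − x) = 4.7 × 10^-2
Here C₀/Ka ≈ 2.43, so the small-x approximation fails. Use the quadratic:
x = [−0.047 + √(0.047² + 0.0214)]/2 = 5.34 × 10^-2 M
pH = −log(5.34 × 10^-2) = 1.27

pH = 1.27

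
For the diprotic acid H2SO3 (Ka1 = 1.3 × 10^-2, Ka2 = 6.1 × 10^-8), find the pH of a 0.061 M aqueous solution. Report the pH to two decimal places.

Ka1 ≫ Ka2, so treat the first dissociation as the only significant source of H+.
Ka1 = x²/(0.061 − x) = 1.3 × 10^-2
Solving the quadratic: x = (−Ka1 + √(Ka1² + 4·Ka1·C₀))/2 = 2.24 × 10^-2 M
pH = −log(2.24 × 10^-2) = 1.65

pH = 1.65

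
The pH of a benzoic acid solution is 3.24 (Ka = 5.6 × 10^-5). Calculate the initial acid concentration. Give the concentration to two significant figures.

C₀ = 6.5 × 10^-3 M

[H+] = 10^(-3.24) = 5.75 × 10^-4 M = x
Ka = x²/(C₀ − x) ⇒ C₀ = x + x²/Ka
C₀ = 5.75 × 10^-4 + (5.75 × 10^-4)²/(5.6 × 10^-5) = 6.48 × 10^-3 M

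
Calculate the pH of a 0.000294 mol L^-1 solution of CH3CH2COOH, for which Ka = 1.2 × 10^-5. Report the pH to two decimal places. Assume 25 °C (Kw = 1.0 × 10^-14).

pH = 4.27

CH3CH2COOH ⇌ CH3CH2COO- + H+
From the ICE table, Ka = [H+]²/(0.000294 − [H+]) = 1.2 × 10^-5.
Here C₀/Ka ≈ 24.5, so the small-[H+] approximation fails. Use the quadratic:
[H+] = [−1.2e-05 + √(1.2e-05² + 1.41e-08)]/2 = 5.37 × 10^-5 M
pH = −log(5.37 × 10^-5) = 4.27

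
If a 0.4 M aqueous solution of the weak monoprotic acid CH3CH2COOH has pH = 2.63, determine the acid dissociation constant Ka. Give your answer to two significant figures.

[H+] = 10^(-2.63) = 2.34 × 10^-3 M
At equilibrium [HA] = 0.4 − 2.34 × 10^-3 = 3.98 × 10^-1 M
Ka = [H+][A-]/[HA] = (2.34 × 10^-3)² / 3.98 × 10^-1 = 1.4 × 10^-5

Ka = 1.4 × 10^-5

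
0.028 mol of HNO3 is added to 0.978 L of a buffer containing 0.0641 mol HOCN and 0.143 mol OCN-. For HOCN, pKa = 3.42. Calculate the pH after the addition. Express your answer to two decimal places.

After neutralization: n(HOCN) = 0.0921 mol, n(OCN-) = 0.115 mol.
pH = pKa + log(n_OCN-/n_HOCN) = 3.42 + log(0.115/0.0921) = 3.42 + (+0.096)

pH = 3.52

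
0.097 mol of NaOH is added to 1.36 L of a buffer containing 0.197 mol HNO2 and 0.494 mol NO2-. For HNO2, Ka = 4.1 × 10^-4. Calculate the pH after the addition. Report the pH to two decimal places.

OH- converts HNO2 to NO2-: HNO2 → 0.1 mol, NO2- → 0.591 mol.
pKa = −log(4.1 × 10^-4) = 3.387
pH = pKa + log([A⁻]/[HA]) = 3.387 + log(0.591/0.1) = 3.387 +0.772

pH = 4.16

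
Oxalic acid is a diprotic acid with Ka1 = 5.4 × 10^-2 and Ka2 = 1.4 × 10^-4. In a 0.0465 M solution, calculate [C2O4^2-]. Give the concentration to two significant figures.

1.4 × 10^-4 M

First ionization gives [H+] ≈ [HC2O4-] = 2.99 × 10^-2 M.
Second step: Ka2 = [H+][C2O4^2-]/[HC2O4-] ≈ [C2O4^2-] (since [H+] ≈ [HC2O4-]).
So [C2O4^2-] ≈ Ka2.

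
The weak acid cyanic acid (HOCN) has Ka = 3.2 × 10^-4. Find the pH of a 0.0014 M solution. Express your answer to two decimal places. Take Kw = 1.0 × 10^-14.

HOCN ⇌ OCN- + H+
From the ICE table, Ka = [H+]²/(0.0014 − [H+]) = 3.2 × 10^-4.
[H+] is not negligible relative to C₀; solve [H+]² + 0.00032·[H+] − 4.48e-07 = 0.
[H+] = [−0.00032 + √(0.00032² + 1.79e-06)]/2 = 5.28 × 10^-4 M
pH = −log[H+] = −log(5.28 × 10^-4) = 3.28

pH = 3.28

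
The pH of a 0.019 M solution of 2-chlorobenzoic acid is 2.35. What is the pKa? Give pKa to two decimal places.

[H+] = 10^(-2.35) = 4.47 × 10^-3 M
At equilibrium [HA] = 0.019 − 4.47 × 10^-3 = 1.45 × 10^-2 M
Ka = [H+][A-]/[HA] = (4.47 × 10^-3)² / 1.45 × 10^-2 = 1.38 × 10^-3
pKa = -log(1.38 × 10^-3) = 2.86

pKa = 2.86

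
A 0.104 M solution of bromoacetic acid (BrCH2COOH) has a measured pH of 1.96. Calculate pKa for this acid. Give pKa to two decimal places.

pKa = 2.89

[H+] = 10^(-1.96) = 1.10 × 10^-2 M
At equilibrium [HA] = 0.104 − 1.10 × 10^-2 = 9.30 × 10^-2 M
Ka = [H+][A-]/[HA] = (1.10 × 10^-2)² / 9.30 × 10^-2 = 1.30 × 10^-3
pKa = -log(1.30 × 10^-3) = 2.89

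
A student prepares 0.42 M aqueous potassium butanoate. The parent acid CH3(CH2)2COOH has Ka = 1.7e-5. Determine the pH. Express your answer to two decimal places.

CH3(CH2)2COO- is the conjugate base of the weak acid CH3(CH2)2COOH.
Kb = Kw/Ka = 1.0×10^-14 / 1.7 × 10^-5 = 5.88 × 10^-10
From the ICE table, Kb = x²/(0.42 − x) = 5.88 × 10^-10.
Assume x ≪ 0.42: x ≈ √(5.88 × 10^-10 × 0.42) = 1.57 × 10^-5 M
pOH = −log(1.57 × 10^-5) = 4.80; pH = 14.00 − 4.80 = 9.20

pH = 9.20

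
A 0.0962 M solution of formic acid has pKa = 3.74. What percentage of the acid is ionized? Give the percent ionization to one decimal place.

HCOOH ⇌ HCOO- + H+; let x = [H+] at equilibrium.
Ka = 10^(−3.74) = 1.82 × 10^-4
x ≈ √(Ka·C₀) = √(1.82 × 10^-4 × 0.0962) = 4.18 × 10^-3 M
% ionization = x/C₀ × 100% = 4.18 × 10^-3/0.0962 × 100% = 4.3%

4.3%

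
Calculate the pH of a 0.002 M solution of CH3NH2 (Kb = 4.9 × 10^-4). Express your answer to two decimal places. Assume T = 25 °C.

pH = 10.89

CH3NH2 + H2O ⇌ CH3NH3+ + OH-
Let x = [OH-] at equilibrium. Kb = x²/(0.002 − x).
The 5% rule fails; solving x² + Kb·x − Kb·C₀ = 0 exactly:
x = [−0.00049 + √(0.00049² + 3.92e-06)]/2 = 7.75 × 10^-4 M
pOH = −log(7.75 × 10^-4) = 3.11; pH = 14.00 − 3.11 = 10.89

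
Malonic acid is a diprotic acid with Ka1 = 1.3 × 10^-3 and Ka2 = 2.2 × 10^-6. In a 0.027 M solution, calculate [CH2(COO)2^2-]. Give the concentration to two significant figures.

First ionization gives [H+] ≈ [CH2(COOH)COO-] = 5.31 × 10^-3 M.
Second step: Ka2 = [H+][CH2(COO)2^2-]/[CH2(COOH)COO-] ≈ [CH2(COO)2^2-] (since [H+] ≈ [CH2(COOH)COO-]).
So [CH2(COO)2^2-] ≈ Ka2.

2.2 × 10^-6 M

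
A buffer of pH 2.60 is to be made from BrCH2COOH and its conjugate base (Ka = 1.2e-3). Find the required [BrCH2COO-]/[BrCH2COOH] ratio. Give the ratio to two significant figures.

pKa = -log(1.2 × 10^-3) = 2.921
pH = pKa + log(r) ⇒ log(r) = 2.60 − 2.921 = -0.321
r = [BrCH2COO-]/[BrCH2COOH] = 10^(-0.321) = 0.478

ratio = 0.48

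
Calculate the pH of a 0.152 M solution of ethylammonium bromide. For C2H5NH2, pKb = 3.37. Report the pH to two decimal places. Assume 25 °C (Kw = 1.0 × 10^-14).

C2H5NH3+ is the conjugate acid of the weak base C2H5NH2.
Kb = 10^(−3.37) = 4.27 × 10^-4
Ka = Kw/Kb = 1.0×10^-14 / 4.27 × 10^-4 = 2.34 × 10^-11
Ka = [H+]²/(0.152 − [H+]) = 2.34 × 10^-11
Assume [H+] ≪ 0.152: [H+] ≈ √(2.34 × 10^-11 × 0.152) = 1.89 × 10^-6 M
Check: 0.0012% ionized — well under 5%, approximation valid.
pH = −log(1.89 × 10^-6) = 5.72

pH = 5.72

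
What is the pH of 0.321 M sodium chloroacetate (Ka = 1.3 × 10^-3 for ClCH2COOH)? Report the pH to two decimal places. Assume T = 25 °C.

pH = 8.20

ClCH2COO- is the conjugate base of the weak acid ClCH2COOH.
Kb = Kw/Ka = 1.0×10^-14 / 1.3 × 10^-3 = 7.69 × 10^-12
From the ICE table, Kb = [OH-]²/(0.321 − [OH-]) = 7.69 × 10^-12.
Neglecting [OH-] in the denominator: [OH-] = √(7.69 × 10^-12 × 0.321) = 1.57 × 10^-6 M
Check: 0.00049% ionized — well under 5%, approximation valid.
pOH = −log(1.57 × 10^-6) = 5.80; pH = 14.00 − 5.80 = 8.20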